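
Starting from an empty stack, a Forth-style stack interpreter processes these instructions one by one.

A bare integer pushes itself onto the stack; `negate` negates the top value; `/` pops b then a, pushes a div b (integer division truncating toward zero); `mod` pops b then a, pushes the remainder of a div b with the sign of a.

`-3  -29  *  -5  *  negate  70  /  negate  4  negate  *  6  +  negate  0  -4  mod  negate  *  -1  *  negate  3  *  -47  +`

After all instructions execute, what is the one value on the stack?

-47

-3     -> -3
-29    -> -3 -29
*      -> 87
-5     -> 87 -5
*      -> -435
negate -> 435
70     -> 435 70
/      -> 6
negate -> -6
4      -> -6 4
negate -> -6 -4
*      -> 24
6      -> 24 6
+      -> 30
negate -> -30
0      -> -30 0
-4     -> -30 0 -4
mod    -> -30 0
negate -> -30 0
*      -> 0
-1     -> 0 -1
*      -> 0
negate -> 0
3      -> 0 3
*      -> 0
-47    -> 0 -47
+      -> -47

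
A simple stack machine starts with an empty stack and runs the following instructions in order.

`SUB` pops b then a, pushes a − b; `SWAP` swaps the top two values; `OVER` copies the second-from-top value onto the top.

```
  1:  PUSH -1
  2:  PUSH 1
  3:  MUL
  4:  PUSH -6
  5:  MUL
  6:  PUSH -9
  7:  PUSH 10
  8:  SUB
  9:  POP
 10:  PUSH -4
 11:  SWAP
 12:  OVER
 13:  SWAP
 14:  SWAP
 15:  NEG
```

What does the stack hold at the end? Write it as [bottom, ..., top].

[-4, 6, 4]

PUSH -1 : [-1]
PUSH 1  : [-1, 1]
MUL     : [-1]
PUSH -6 : [-1, -6]
MUL     : [6]
PUSH -9 : [6, -9]
PUSH 10 : [6, -9, 10]
SUB     : [6, -19]
POP     : [6]
PUSH -4 : [6, -4]
SWAP    : [-4, 6]
OVER    : [-4, 6, -4]
SWAP    : [-4, -4, 6]
SWAP    : [-4, 6, -4]
NEG     : [-4, 6, 4]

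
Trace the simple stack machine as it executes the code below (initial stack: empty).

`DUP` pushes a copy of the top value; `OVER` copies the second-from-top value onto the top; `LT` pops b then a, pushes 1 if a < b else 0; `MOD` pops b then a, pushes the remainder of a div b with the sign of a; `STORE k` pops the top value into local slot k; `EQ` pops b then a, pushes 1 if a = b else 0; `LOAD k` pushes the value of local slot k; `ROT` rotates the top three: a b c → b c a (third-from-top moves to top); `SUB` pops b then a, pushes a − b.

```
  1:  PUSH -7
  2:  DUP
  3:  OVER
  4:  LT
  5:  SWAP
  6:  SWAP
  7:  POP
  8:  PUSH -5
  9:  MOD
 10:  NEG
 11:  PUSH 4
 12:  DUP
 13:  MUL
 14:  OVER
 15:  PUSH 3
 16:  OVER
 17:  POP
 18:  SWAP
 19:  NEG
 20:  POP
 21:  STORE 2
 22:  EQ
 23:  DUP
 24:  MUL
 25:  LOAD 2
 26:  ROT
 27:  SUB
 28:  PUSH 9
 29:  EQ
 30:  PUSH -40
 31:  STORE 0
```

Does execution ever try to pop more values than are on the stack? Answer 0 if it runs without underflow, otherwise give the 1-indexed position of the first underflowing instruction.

26

PUSH -7 -> -7
DUP     -> -7 -7
OVER    -> -7 -7 -7
LT      -> -7 0
SWAP    -> 0 -7
SWAP    -> -7 0
POP     -> -7
PUSH -5 -> -7 -5
MOD     -> -2
NEG     -> 2
PUSH 4  -> 2 4
DUP     -> 2 4 4
MUL     -> 2 16
OVER    -> 2 16 2
PUSH 3  -> 2 16 2 3
OVER    -> 2 16 2 3 2
POP     -> 2 16 2 3
SWAP    -> 2 16 3 2
NEG     -> 2 16 3 -2
POP     -> 2 16 3
STORE 2 -> 2 16
EQ      -> 0
DUP     -> 0 0
MUL     -> 0
LOAD 2  -> 0 3
ROT  — needs 3 operands, stack has 2 → underflow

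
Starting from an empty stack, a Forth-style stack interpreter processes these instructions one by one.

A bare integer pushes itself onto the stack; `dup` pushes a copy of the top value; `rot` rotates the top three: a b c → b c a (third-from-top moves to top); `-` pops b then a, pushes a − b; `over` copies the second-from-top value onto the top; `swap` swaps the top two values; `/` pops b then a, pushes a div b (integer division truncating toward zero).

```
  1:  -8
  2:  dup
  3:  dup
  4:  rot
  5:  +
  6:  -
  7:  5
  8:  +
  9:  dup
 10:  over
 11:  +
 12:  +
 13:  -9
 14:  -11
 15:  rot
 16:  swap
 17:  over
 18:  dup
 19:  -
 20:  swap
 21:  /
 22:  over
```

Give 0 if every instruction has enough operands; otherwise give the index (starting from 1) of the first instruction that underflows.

0

-8   : [-8]
dup  : [-8, -8]
dup  : [-8, -8, -8]
rot  : [-8, -8, -8]
+    : [-8, -16]
-    : [8]
5    : [8, 5]
+    : [13]
dup  : [13, 13]
over : [13, 13, 13]
+    : [13, 26]
+    : [39]
-9   : [39, -9]
-11  : [39, -9, -11]
rot  : [-9, -11, 39]
swap : [-9, 39, -11]
over : [-9, 39, -11, 39]
dup  : [-9, 39, -11, 39, 39]
-    : [-9, 39, -11, 0]
swap : [-9, 39, 0, -11]
/    : [-9, 39, 0]
over : [-9, 39, 0, 39]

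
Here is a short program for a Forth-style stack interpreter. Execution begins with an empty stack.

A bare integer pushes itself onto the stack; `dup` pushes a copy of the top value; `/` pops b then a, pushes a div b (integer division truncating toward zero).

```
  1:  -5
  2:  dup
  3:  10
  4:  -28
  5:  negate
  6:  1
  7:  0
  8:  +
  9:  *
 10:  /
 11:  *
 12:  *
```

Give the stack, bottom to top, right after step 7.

-5     -> -5
dup    -> -5 -5
10     -> -5 -5 10
-28    -> -5 -5 10 -28
negate -> -5 -5 10 28
1      -> -5 -5 10 28 1
0      -> -5 -5 10 28 1 0

[-5, -5, 10, 28, 1, 0]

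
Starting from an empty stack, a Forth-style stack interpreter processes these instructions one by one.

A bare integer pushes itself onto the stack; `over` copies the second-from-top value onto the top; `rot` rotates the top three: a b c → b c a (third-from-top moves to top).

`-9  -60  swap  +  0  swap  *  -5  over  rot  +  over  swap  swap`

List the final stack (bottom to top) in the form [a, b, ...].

[-5, 0, -5]

-9    [-9]
-60   [-9, -60]
swap  [-60, -9]
+     [-69]
0     [-69, 0]
swap  [0, -69]
*     [0]
-5    [0, -5]
over  [0, -5, 0]
rot   [-5, 0, 0]
+     [-5, 0]
over  [-5, 0, -5]
swap  [-5, -5, 0]
swap  [-5, 0, -5]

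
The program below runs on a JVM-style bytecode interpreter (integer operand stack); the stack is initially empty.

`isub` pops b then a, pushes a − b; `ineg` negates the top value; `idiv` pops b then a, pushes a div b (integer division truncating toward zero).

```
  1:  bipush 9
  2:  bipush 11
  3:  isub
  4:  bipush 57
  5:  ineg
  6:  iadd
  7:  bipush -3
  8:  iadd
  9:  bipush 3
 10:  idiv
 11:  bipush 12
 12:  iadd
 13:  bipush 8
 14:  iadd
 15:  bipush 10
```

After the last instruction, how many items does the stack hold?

2

bipush 9  → [9]
bipush 11 → [9, 11]
isub      → [-2]
bipush 57 → [-2, 57]
ineg      → [-2, -57]
iadd      → [-59]
bipush -3 → [-59, -3]
iadd      → [-62]
bipush 3  → [-62, 3]
idiv      → [-20]
bipush 12 → [-20, 12]
iadd      → [-8]
bipush 8  → [-8, 8]
iadd      → [0]
bipush 10 → [0, 10]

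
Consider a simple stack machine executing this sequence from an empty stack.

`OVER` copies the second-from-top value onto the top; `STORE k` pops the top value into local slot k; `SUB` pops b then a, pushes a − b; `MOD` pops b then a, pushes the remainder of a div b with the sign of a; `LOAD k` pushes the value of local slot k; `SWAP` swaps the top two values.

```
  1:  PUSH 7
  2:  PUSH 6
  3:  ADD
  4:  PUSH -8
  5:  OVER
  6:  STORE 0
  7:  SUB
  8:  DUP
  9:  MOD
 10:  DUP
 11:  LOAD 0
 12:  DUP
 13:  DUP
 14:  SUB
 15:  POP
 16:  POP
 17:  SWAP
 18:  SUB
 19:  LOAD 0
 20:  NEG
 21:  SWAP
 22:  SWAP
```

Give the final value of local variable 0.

PUSH 7   7
PUSH 6   7 6
ADD      13
PUSH -8  13 -8
OVER     13 -8 13
STORE 0  13 -8
SUB      21
DUP      21 21
MOD      0
DUP      0 0
LOAD 0   0 0 13
DUP      0 0 13 13
DUP      0 0 13 13 13
SUB      0 0 13 0
POP      0 0 13
POP      0 0
SWAP     0 0
SUB      0
LOAD 0   0 13
NEG      0 -13
SWAP     -13 0
SWAP     0 -13

13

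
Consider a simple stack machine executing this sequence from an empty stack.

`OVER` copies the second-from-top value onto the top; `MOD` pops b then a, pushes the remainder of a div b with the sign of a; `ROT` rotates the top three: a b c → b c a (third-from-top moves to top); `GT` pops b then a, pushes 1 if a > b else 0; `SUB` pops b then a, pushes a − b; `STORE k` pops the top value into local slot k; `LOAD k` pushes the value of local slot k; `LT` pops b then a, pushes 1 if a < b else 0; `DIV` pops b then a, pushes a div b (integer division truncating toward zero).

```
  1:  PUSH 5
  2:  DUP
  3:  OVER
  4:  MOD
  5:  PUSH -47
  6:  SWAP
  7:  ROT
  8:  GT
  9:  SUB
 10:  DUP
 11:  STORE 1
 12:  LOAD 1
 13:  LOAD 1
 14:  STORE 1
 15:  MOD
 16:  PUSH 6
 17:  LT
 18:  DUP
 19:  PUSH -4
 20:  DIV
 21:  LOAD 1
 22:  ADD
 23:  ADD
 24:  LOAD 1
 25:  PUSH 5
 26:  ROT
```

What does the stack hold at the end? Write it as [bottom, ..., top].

PUSH 5    [5]
DUP       [5, 5]
OVER      [5, 5, 5]
MOD       [5, 0]
PUSH -47  [5, 0, -47]
SWAP      [5, -47, 0]
ROT       [-47, 0, 5]
GT        [-47, 0]
SUB       [-47]
DUP       [-47, -47]
STORE 1   [-47]
LOAD 1    [-47, -47]
LOAD 1    [-47, -47, -47]
STORE 1   [-47, -47]
MOD       [0]
PUSH 6    [0, 6]
LT        [1]
DUP       [1, 1]
PUSH -4   [1, 1, -4]
DIV       [1, 0]
LOAD 1    [1, 0, -47]
ADD       [1, -47]
ADD       [-46]
LOAD 1    [-46, -47]
PUSH 5    [-46, -47, 5]
ROT       [-47, 5, -46]

[-47, 5, -46]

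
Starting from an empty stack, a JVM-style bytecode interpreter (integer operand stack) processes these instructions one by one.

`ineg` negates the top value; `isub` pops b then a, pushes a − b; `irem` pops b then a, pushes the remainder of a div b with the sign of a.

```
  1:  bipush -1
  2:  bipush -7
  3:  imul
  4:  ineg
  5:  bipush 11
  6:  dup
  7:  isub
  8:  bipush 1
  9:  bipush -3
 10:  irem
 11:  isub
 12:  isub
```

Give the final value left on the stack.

bipush -1 : [-1]
bipush -7 : [-1, -7]
imul      : [7]
ineg      : [-7]
bipush 11 : [-7, 11]
dup       : [-7, 11, 11]
isub      : [-7, 0]
bipush 1  : [-7, 0, 1]
bipush -3 : [-7, 0, 1, -3]
irem      : [-7, 0, 1]
isub      : [-7, -1]
isub      : [-6]

-6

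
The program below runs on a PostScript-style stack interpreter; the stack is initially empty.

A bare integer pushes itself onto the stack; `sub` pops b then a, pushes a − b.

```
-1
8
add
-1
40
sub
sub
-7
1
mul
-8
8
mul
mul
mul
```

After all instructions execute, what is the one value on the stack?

-1  : -1
8   : -1 8
add : 7
-1  : 7 -1
40  : 7 -1 40
sub : 7 -41
sub : 48
-7  : 48 -7
1   : 48 -7 1
mul : 48 -7
-8  : 48 -7 -8
8   : 48 -7 -8 8
mul : 48 -7 -64
mul : 48 448
mul : 21504

21504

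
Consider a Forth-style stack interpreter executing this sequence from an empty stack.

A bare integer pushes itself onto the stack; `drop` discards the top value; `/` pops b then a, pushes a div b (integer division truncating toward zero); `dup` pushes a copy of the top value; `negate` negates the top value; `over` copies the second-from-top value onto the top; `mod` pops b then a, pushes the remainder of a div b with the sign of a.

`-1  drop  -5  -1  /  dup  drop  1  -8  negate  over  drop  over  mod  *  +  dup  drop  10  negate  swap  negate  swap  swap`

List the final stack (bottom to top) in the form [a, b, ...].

-1     → [-1]
drop   → []
-5     → [-5]
-1     → [-5, -1]
/      → [5]
dup    → [5, 5]
drop   → [5]
1      → [5, 1]
-8     → [5, 1, -8]
negate → [5, 1, 8]
over   → [5, 1, 8, 1]
drop   → [5, 1, 8]
over   → [5, 1, 8, 1]
mod    → [5, 1, 0]
*      → [5, 0]
+      → [5]
dup    → [5, 5]
drop   → [5]
10     → [5, 10]
negate → [5, -10]
swap   → [-10, 5]
negate → [-10, -5]
swap   → [-5, -10]
swap   → [-10, -5]

[-10, -5]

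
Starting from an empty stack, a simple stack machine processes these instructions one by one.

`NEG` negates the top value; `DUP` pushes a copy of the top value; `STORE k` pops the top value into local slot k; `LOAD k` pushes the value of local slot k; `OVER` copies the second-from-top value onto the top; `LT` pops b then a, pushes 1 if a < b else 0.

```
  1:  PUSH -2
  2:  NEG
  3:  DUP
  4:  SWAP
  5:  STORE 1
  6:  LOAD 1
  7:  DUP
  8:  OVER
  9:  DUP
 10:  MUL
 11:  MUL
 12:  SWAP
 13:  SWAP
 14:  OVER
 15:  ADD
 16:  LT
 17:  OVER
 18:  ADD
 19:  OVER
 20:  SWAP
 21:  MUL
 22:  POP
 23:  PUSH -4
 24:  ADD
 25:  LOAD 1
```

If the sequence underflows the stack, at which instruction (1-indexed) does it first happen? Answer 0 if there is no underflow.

PUSH -2 : -2
NEG     : 2
DUP     : 2 2
SWAP    : 2 2
STORE 1 : 2
LOAD 1  : 2 2
DUP     : 2 2 2
OVER    : 2 2 2 2
DUP     : 2 2 2 2 2
MUL     : 2 2 2 4
MUL     : 2 2 8
SWAP    : 2 8 2
SWAP    : 2 2 8
OVER    : 2 2 8 2
ADD     : 2 2 10
LT      : 2 1
OVER    : 2 1 2
ADD     : 2 3
OVER    : 2 3 2
SWAP    : 2 2 3
MUL     : 2 6
POP     : 2
PUSH -4 : 2 -4
ADD     : -2
LOAD 1  : -2 2

0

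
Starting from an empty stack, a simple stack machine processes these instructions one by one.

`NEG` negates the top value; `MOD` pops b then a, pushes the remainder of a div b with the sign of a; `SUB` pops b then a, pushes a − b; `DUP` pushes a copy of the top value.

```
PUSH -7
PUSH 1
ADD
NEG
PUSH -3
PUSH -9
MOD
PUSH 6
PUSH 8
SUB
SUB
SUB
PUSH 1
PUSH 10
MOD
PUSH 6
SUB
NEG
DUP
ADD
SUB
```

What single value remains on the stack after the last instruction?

PUSH -7 -> -7
PUSH 1  -> -7 1
ADD     -> -6
NEG     -> 6
PUSH -3 -> 6 -3
PUSH -9 -> 6 -3 -9
MOD     -> 6 -3
PUSH 6  -> 6 -3 6
PUSH 8  -> 6 -3 6 8
SUB     -> 6 -3 -2
SUB     -> 6 -1
SUB     -> 7
PUSH 1  -> 7 1
PUSH 10 -> 7 1 10
MOD     -> 7 1
PUSH 6  -> 7 1 6
SUB     -> 7 -5
NEG     -> 7 5
DUP     -> 7 5 5
ADD     -> 7 10
SUB     -> -3

-3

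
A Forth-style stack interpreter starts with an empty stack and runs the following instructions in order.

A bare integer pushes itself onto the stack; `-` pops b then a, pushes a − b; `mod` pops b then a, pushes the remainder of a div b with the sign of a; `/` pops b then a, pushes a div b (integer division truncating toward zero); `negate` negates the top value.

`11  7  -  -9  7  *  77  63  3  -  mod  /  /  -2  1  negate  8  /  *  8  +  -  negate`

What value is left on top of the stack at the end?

11     → 11
7      → 11 7
-      → 4
-9     → 4 -9
7      → 4 -9 7
*      → 4 -63
77     → 4 -63 77
63     → 4 -63 77 63
3      → 4 -63 77 63 3
-      → 4 -63 77 60
mod    → 4 -63 17
/      → 4 -3
/      → -1
-2     → -1 -2
1      → -1 -2 1
negate → -1 -2 -1
8      → -1 -2 -1 8
/      → -1 -2 0
*      → -1 0
8      → -1 0 8
+      → -1 8
-      → -9
negate → 9

9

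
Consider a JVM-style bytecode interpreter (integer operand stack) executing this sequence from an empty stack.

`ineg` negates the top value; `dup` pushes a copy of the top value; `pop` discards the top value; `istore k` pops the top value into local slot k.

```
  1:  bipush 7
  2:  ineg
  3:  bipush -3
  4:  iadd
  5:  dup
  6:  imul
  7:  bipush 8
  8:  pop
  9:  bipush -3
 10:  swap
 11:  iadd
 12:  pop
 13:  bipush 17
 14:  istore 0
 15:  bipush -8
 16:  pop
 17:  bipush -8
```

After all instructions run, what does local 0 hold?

bipush 7  -> [7]
ineg      -> [-7]
bipush -3 -> [-7, -3]
iadd      -> [-10]
dup       -> [-10, -10]
imul      -> [100]
bipush 8  -> [100, 8]
pop       -> [100]
bipush -3 -> [100, -3]
swap      -> [-3, 100]
iadd      -> [97]
pop       -> []
bipush 17 -> [17]
istore 0  -> []
bipush -8 -> [-8]
pop       -> []
bipush -8 -> [-8]

17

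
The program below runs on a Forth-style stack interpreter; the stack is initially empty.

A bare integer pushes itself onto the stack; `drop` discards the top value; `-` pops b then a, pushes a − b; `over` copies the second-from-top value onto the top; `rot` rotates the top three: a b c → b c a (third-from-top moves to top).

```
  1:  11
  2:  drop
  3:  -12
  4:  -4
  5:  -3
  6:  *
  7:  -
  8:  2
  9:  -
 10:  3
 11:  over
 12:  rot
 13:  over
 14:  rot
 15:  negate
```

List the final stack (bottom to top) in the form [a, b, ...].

[3, -26, -26, 26]

11     -> [11]
drop   -> []
-12    -> [-12]
-4     -> [-12, -4]
-3     -> [-12, -4, -3]
*      -> [-12, 12]
-      -> [-24]
2      -> [-24, 2]
-      -> [-26]
3      -> [-26, 3]
over   -> [-26, 3, -26]
rot    -> [3, -26, -26]
over   -> [3, -26, -26, -26]
rot    -> [3, -26, -26, -26]
negate -> [3, -26, -26, 26]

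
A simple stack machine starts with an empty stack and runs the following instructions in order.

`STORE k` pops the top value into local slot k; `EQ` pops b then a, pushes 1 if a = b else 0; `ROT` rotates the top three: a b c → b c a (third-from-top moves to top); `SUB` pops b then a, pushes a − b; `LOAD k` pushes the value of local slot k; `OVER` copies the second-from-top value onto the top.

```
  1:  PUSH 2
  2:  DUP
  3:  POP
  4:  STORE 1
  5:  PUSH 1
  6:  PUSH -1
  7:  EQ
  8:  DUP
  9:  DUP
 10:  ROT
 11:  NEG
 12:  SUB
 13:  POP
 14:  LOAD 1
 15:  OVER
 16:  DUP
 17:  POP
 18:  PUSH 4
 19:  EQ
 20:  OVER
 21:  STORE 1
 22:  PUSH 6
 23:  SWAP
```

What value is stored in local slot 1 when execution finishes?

PUSH 2  : 2
DUP     : 2 2
POP     : 2
STORE 1 : (empty)
PUSH 1  : 1
PUSH -1 : 1 -1
EQ      : 0
DUP     : 0 0
DUP     : 0 0 0
ROT     : 0 0 0
NEG     : 0 0 0
SUB     : 0 0
POP     : 0
LOAD 1  : 0 2
OVER    : 0 2 0
DUP     : 0 2 0 0
POP     : 0 2 0
PUSH 4  : 0 2 0 4
EQ      : 0 2 0
OVER    : 0 2 0 2
STORE 1 : 0 2 0
PUSH 6  : 0 2 0 6
SWAP    : 0 2 6 0

2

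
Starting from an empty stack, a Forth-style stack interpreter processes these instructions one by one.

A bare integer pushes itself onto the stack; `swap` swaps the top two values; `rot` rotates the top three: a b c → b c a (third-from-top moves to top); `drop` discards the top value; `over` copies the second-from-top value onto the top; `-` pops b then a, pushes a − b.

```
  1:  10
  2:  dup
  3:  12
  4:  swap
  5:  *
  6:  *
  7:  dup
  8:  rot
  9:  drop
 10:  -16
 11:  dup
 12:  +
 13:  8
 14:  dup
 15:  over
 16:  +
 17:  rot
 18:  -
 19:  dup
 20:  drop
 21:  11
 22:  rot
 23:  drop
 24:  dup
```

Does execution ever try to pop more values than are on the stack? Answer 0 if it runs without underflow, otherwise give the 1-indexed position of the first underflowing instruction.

8

10   → [10]
dup  → [10, 10]
12   → [10, 10, 12]
swap → [10, 12, 10]
*    → [10, 120]
*    → [1200]
dup  → [1200, 1200]
rot  — needs 3 operands, stack has 2 → underflow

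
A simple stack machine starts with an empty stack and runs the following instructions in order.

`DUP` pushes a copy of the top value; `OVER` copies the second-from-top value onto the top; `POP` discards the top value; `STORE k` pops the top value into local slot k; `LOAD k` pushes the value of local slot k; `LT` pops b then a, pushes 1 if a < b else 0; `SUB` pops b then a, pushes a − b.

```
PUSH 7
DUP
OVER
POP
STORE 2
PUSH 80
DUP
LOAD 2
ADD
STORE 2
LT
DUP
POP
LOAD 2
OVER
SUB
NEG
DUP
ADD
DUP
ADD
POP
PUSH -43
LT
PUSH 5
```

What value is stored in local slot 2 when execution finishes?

87

PUSH 7   : 7
DUP      : 7 7
OVER     : 7 7 7
POP      : 7 7
STORE 2  : 7
PUSH 80  : 7 80
DUP      : 7 80 80
LOAD 2   : 7 80 80 7
ADD      : 7 80 87
STORE 2  : 7 80
LT       : 1
DUP      : 1 1
POP      : 1
LOAD 2   : 1 87
OVER     : 1 87 1
SUB      : 1 86
NEG      : 1 -86
DUP      : 1 -86 -86
ADD      : 1 -172
DUP      : 1 -172 -172
ADD      : 1 -344
POP      : 1
PUSH -43 : 1 -43
LT       : 0
PUSH 5   : 0 5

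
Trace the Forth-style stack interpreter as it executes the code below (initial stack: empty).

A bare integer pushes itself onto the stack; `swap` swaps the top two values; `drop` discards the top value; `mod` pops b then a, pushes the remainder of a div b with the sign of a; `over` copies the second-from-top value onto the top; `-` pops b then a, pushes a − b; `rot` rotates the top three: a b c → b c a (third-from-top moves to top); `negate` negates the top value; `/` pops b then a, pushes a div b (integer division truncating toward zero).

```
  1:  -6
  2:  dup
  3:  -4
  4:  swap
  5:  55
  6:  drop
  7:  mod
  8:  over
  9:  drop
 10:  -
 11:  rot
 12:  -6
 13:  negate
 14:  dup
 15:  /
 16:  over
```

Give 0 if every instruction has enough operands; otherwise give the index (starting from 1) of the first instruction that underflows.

11

-6   -> -6
dup  -> -6 -6
-4   -> -6 -6 -4
swap -> -6 -4 -6
55   -> -6 -4 -6 55
drop -> -6 -4 -6
mod  -> -6 -4
over -> -6 -4 -6
drop -> -6 -4
-    -> -2
rot  — needs 3 operands, stack has 1 → underflow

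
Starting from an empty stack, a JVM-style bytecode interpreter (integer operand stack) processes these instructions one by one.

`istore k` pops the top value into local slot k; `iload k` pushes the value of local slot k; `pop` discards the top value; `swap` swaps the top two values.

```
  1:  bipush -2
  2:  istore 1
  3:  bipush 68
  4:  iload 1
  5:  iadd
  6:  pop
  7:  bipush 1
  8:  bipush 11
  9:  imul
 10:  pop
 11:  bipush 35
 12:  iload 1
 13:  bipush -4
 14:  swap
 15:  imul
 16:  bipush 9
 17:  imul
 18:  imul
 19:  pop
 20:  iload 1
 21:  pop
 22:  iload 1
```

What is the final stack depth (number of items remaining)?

bipush -2 : -2
istore 1  : (empty)
bipush 68 : 68
iload 1   : 68 -2
iadd      : 66
pop       : (empty)
bipush 1  : 1
bipush 11 : 1 11
imul      : 11
pop       : (empty)
bipush 35 : 35
iload 1   : 35 -2
bipush -4 : 35 -2 -4
swap      : 35 -4 -2
imul      : 35 8
bipush 9  : 35 8 9
imul      : 35 72
imul      : 2520
pop       : (empty)
iload 1   : -2
pop       : (empty)
iload 1   : -2

1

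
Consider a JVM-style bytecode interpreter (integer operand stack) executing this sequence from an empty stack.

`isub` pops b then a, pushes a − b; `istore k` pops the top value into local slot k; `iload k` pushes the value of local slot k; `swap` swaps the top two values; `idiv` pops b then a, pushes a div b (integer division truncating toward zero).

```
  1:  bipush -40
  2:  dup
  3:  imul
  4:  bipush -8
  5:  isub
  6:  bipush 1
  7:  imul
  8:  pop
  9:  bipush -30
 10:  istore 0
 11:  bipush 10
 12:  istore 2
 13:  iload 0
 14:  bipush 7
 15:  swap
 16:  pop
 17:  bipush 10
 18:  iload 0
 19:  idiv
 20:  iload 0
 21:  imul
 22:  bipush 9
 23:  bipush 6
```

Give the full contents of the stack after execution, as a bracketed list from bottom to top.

[7, 0, 9, 6]

bipush -40 : [-40]
dup        : [-40, -40]
imul       : [1600]
bipush -8  : [1600, -8]
isub       : [1608]
bipush 1   : [1608, 1]
imul       : [1608]
pop        : []
bipush -30 : [-30]
istore 0   : []
bipush 10  : [10]
istore 2   : []
iload 0    : [-30]
bipush 7   : [-30, 7]
swap       : [7, -30]
pop        : [7]
bipush 10  : [7, 10]
iload 0    : [7, 10, -30]
idiv       : [7, 0]
iload 0    : [7, 0, -30]
imul       : [7, 0]
bipush 9   : [7, 0, 9]
bipush 6   : [7, 0, 9, 6]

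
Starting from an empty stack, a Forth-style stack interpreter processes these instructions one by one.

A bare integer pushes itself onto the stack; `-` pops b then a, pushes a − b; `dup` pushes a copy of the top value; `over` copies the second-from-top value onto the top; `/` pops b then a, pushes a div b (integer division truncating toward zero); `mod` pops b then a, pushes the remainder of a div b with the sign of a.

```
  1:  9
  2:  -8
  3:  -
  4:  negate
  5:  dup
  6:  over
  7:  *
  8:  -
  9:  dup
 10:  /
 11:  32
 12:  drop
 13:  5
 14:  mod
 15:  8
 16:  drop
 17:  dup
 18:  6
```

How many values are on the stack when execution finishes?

9       [9]
-8      [9, -8]
-       [17]
negate  [-17]
dup     [-17, -17]
over    [-17, -17, -17]
*       [-17, 289]
-       [-306]
dup     [-306, -306]
/       [1]
32      [1, 32]
drop    [1]
5       [1, 5]
mod     [1]
8       [1, 8]
drop    [1]
dup     [1, 1]
6       [1, 1, 6]

3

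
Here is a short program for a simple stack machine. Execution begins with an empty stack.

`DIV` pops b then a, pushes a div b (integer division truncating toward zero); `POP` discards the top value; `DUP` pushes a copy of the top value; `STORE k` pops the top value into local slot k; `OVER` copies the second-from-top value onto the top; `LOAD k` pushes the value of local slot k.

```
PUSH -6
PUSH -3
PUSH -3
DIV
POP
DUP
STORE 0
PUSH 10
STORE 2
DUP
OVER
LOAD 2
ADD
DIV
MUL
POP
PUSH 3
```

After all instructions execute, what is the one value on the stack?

3

PUSH -6 -> [-6]
PUSH -3 -> [-6, -3]
PUSH -3 -> [-6, -3, -3]
DIV     -> [-6, 1]
POP     -> [-6]
DUP     -> [-6, -6]
STORE 0 -> [-6]
PUSH 10 -> [-6, 10]
STORE 2 -> [-6]
DUP     -> [-6, -6]
OVER    -> [-6, -6, -6]
LOAD 2  -> [-6, -6, -6, 10]
ADD     -> [-6, -6, 4]
DIV     -> [-6, -1]
MUL     -> [6]
POP     -> []
PUSH 3  -> [3]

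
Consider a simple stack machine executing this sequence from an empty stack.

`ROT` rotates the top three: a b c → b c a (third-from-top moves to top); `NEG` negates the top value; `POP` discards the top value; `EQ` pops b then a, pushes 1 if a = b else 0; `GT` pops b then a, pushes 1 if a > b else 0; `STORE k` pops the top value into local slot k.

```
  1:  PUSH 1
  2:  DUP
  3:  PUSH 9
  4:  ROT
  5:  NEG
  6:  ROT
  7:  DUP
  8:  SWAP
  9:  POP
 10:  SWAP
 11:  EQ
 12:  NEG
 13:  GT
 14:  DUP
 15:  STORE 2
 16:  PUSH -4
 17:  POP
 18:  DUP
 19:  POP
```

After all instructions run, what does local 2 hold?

PUSH 1   [1]
DUP      [1, 1]
PUSH 9   [1, 1, 9]
ROT      [1, 9, 1]
NEG      [1, 9, -1]
ROT      [9, -1, 1]
DUP      [9, -1, 1, 1]
SWAP     [9, -1, 1, 1]
POP      [9, -1, 1]
SWAP     [9, 1, -1]
EQ       [9, 0]
NEG      [9, 0]
GT       [1]
DUP      [1, 1]
STORE 2  [1]
PUSH -4  [1, -4]
POP      [1]
DUP      [1, 1]
POP      [1]

1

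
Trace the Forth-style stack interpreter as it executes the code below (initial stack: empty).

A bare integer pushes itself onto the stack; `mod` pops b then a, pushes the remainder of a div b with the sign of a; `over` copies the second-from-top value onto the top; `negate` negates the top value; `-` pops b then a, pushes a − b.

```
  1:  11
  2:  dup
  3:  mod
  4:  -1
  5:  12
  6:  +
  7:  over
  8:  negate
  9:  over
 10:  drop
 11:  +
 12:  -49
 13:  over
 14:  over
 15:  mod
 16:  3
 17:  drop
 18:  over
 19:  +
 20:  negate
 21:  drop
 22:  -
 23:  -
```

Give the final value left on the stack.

-60

11     -> [11]
dup    -> [11, 11]
mod    -> [0]
-1     -> [0, -1]
12     -> [0, -1, 12]
+      -> [0, 11]
over   -> [0, 11, 0]
negate -> [0, 11, 0]
over   -> [0, 11, 0, 11]
drop   -> [0, 11, 0]
+      -> [0, 11]
-49    -> [0, 11, -49]
over   -> [0, 11, -49, 11]
over   -> [0, 11, -49, 11, -49]
mod    -> [0, 11, -49, 11]
3      -> [0, 11, -49, 11, 3]
drop   -> [0, 11, -49, 11]
over   -> [0, 11, -49, 11, -49]
+      -> [0, 11, -49, -38]
negate -> [0, 11, -49, 38]
drop   -> [0, 11, -49]
-      -> [0, 60]
-      -> [-60]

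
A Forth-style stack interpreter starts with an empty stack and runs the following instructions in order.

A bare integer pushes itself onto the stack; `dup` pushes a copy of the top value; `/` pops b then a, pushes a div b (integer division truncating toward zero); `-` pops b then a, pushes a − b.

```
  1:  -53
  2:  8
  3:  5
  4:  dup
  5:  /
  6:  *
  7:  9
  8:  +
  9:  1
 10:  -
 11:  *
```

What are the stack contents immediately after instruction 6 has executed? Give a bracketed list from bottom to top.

[-53, 8]

-53 -> -53
8   -> -53 8
5   -> -53 8 5
dup -> -53 8 5 5
/   -> -53 8 1
*   -> -53 8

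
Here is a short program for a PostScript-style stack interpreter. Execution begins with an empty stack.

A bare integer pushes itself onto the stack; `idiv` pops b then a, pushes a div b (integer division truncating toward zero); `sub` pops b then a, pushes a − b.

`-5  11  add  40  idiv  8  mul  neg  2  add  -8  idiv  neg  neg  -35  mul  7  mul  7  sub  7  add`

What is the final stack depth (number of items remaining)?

-5   : -5
11   : -5 11
add  : 6
40   : 6 40
idiv : 0
8    : 0 8
mul  : 0
neg  : 0
2    : 0 2
add  : 2
-8   : 2 -8
idiv : 0
neg  : 0
neg  : 0
-35  : 0 -35
mul  : 0
7    : 0 7
mul  : 0
7    : 0 7
sub  : -7
7    : -7 7
add  : 0

1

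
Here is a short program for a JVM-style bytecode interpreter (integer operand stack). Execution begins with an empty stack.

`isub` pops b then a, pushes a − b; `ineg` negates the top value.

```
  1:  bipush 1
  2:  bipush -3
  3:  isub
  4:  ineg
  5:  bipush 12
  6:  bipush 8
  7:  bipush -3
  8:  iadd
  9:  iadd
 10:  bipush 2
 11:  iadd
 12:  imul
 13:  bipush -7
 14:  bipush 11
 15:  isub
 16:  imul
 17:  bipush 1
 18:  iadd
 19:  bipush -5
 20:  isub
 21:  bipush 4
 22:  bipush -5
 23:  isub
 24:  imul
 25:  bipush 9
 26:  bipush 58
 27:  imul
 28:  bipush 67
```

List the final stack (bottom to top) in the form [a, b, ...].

bipush 1  -> 1
bipush -3 -> 1 -3
isub      -> 4
ineg      -> -4
bipush 12 -> -4 12
bipush 8  -> -4 12 8
bipush -3 -> -4 12 8 -3
iadd      -> -4 12 5
iadd      -> -4 17
bipush 2  -> -4 17 2
iadd      -> -4 19
imul      -> -76
bipush -7 -> -76 -7
bipush 11 -> -76 -7 11
isub      -> -76 -18
imul      -> 1368
bipush 1  -> 1368 1
iadd      -> 1369
bipush -5 -> 1369 -5
isub      -> 1374
bipush 4  -> 1374 4
bipush -5 -> 1374 4 -5
isub      -> 1374 9
imul      -> 12366
bipush 9  -> 12366 9
bipush 58 -> 12366 9 58
imul      -> 12366 522
bipush 67 -> 12366 522 67

[12366, 522, 67]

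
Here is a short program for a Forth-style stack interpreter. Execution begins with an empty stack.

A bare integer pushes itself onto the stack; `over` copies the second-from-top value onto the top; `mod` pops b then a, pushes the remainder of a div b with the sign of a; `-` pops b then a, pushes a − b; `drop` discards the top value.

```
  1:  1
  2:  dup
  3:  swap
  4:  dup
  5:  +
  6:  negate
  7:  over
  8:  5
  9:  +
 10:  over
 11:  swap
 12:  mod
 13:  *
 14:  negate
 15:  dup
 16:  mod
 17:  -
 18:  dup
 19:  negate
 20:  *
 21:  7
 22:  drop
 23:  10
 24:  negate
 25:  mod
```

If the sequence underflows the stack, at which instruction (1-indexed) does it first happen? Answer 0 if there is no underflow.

1      → [1]
dup    → [1, 1]
swap   → [1, 1]
dup    → [1, 1, 1]
+      → [1, 2]
negate → [1, -2]
over   → [1, -2, 1]
5      → [1, -2, 1, 5]
+      → [1, -2, 6]
over   → [1, -2, 6, -2]
swap   → [1, -2, -2, 6]
mod    → [1, -2, -2]
*      → [1, 4]
negate → [1, -4]
dup    → [1, -4, -4]
mod    → [1, 0]
-      → [1]
dup    → [1, 1]
negate → [1, -1]
*      → [-1]
7      → [-1, 7]
drop   → [-1]
10     → [-1, 10]
negate → [-1, -10]
mod    → [-1]

0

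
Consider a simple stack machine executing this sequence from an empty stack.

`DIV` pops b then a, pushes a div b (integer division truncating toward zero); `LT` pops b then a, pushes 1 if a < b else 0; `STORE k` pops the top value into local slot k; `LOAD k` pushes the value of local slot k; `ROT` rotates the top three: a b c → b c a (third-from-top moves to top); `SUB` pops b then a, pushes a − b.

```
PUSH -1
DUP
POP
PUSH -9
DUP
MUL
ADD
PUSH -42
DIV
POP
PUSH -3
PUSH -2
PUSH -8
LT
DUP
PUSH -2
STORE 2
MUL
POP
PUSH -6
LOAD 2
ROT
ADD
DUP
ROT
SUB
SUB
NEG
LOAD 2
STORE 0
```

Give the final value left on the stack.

PUSH -1  -> [-1]
DUP      -> [-1, -1]
POP      -> [-1]
PUSH -9  -> [-1, -9]
DUP      -> [-1, -9, -9]
MUL      -> [-1, 81]
ADD      -> [80]
PUSH -42 -> [80, -42]
DIV      -> [-1]
POP      -> []
PUSH -3  -> [-3]
PUSH -2  -> [-3, -2]
PUSH -8  -> [-3, -2, -8]
LT       -> [-3, 0]
DUP      -> [-3, 0, 0]
PUSH -2  -> [-3, 0, 0, -2]
STORE 2  -> [-3, 0, 0]
MUL      -> [-3, 0]
POP      -> [-3]
PUSH -6  -> [-3, -6]
LOAD 2   -> [-3, -6, -2]
ROT      -> [-6, -2, -3]
ADD      -> [-6, -5]
DUP      -> [-6, -5, -5]
ROT      -> [-5, -5, -6]
SUB      -> [-5, 1]
SUB      -> [-6]
NEG      -> [6]
LOAD 2   -> [6, -2]
STORE 0  -> [6]

6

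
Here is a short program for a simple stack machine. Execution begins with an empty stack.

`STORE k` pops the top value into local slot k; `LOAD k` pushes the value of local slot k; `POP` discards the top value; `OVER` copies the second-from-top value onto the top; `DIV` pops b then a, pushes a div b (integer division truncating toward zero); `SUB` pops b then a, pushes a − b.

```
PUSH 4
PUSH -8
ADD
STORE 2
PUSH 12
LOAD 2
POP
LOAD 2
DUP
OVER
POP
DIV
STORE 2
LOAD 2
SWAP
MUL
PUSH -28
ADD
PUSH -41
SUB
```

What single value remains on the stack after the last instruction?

PUSH 4   -> 4
PUSH -8  -> 4 -8
ADD      -> -4
STORE 2  -> (empty)
PUSH 12  -> 12
LOAD 2   -> 12 -4
POP      -> 12
LOAD 2   -> 12 -4
DUP      -> 12 -4 -4
OVER     -> 12 -4 -4 -4
POP      -> 12 -4 -4
DIV      -> 12 1
STORE 2  -> 12
LOAD 2   -> 12 1
SWAP     -> 1 12
MUL      -> 12
PUSH -28 -> 12 -28
ADD      -> -16
PUSH -41 -> -16 -41
SUB      -> 25

25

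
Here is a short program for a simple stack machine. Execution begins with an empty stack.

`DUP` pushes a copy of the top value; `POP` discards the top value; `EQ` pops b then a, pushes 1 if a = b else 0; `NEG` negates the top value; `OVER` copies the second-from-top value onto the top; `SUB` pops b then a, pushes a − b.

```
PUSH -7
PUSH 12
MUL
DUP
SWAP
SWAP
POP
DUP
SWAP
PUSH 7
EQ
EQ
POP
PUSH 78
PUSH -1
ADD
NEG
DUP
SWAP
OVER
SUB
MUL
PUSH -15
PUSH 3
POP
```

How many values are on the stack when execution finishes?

2

PUSH -7  : [-7]
PUSH 12  : [-7, 12]
MUL      : [-84]
DUP      : [-84, -84]
SWAP     : [-84, -84]
SWAP     : [-84, -84]
POP      : [-84]
DUP      : [-84, -84]
SWAP     : [-84, -84]
PUSH 7   : [-84, -84, 7]
EQ       : [-84, 0]
EQ       : [0]
POP      : []
PUSH 78  : [78]
PUSH -1  : [78, -1]
ADD      : [77]
NEG      : [-77]
DUP      : [-77, -77]
SWAP     : [-77, -77]
OVER     : [-77, -77, -77]
SUB      : [-77, 0]
MUL      : [0]
PUSH -15 : [0, -15]
PUSH 3   : [0, -15, 3]
POP      : [0, -15]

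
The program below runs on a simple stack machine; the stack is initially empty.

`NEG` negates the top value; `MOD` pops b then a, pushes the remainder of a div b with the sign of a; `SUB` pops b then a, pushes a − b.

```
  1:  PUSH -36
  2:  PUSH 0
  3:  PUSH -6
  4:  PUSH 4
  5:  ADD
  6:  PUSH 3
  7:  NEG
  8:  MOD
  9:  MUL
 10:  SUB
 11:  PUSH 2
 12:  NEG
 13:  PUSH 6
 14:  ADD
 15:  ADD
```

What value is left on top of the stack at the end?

PUSH -36 : [-36]
PUSH 0   : [-36, 0]
PUSH -6  : [-36, 0, -6]
PUSH 4   : [-36, 0, -6, 4]
ADD      : [-36, 0, -2]
PUSH 3   : [-36, 0, -2, 3]
NEG      : [-36, 0, -2, -3]
MOD      : [-36, 0, -2]
MUL      : [-36, 0]
SUB      : [-36]
PUSH 2   : [-36, 2]
NEG      : [-36, -2]
PUSH 6   : [-36, -2, 6]
ADD      : [-36, 4]
ADD      : [-32]

-32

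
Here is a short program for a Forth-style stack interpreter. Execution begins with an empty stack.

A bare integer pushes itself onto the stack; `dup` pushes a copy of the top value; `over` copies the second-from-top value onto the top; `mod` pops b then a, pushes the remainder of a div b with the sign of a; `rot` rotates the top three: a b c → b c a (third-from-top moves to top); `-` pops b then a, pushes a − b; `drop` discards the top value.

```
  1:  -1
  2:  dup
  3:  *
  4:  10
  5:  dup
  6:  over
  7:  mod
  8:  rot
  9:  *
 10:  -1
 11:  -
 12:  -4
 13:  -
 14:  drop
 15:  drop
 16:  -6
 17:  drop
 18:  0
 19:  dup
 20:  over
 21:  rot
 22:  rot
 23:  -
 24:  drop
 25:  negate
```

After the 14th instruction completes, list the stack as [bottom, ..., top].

[10]

-1   : [-1]
dup  : [-1, -1]
*    : [1]
10   : [1, 10]
dup  : [1, 10, 10]
over : [1, 10, 10, 10]
mod  : [1, 10, 0]
rot  : [10, 0, 1]
*    : [10, 0]
-1   : [10, 0, -1]
-    : [10, 1]
-4   : [10, 1, -4]
-    : [10, 5]
drop : [10]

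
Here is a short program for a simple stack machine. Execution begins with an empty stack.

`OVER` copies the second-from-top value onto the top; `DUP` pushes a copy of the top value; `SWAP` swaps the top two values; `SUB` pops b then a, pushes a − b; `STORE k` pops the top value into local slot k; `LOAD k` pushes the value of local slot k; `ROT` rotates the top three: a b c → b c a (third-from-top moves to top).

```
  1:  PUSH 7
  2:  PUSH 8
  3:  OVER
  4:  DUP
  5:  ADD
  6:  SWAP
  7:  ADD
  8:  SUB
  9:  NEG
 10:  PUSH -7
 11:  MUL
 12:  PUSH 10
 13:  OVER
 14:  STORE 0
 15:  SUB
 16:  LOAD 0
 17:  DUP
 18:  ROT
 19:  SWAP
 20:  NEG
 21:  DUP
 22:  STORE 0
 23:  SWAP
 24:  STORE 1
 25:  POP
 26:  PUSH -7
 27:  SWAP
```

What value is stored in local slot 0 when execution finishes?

PUSH 7   [7]
PUSH 8   [7, 8]
OVER     [7, 8, 7]
DUP      [7, 8, 7, 7]
ADD      [7, 8, 14]
SWAP     [7, 14, 8]
ADD      [7, 22]
SUB      [-15]
NEG      [15]
PUSH -7  [15, -7]
MUL      [-105]
PUSH 10  [-105, 10]
OVER     [-105, 10, -105]
STORE 0  [-105, 10]
SUB      [-115]
LOAD 0   [-115, -105]
DUP      [-115, -105, -105]
ROT      [-105, -105, -115]
SWAP     [-105, -115, -105]
NEG      [-105, -115, 105]
DUP      [-105, -115, 105, 105]
STORE 0  [-105, -115, 105]
SWAP     [-105, 105, -115]
STORE 1  [-105, 105]
POP      [-105]
PUSH -7  [-105, -7]
SWAP     [-7, -105]

105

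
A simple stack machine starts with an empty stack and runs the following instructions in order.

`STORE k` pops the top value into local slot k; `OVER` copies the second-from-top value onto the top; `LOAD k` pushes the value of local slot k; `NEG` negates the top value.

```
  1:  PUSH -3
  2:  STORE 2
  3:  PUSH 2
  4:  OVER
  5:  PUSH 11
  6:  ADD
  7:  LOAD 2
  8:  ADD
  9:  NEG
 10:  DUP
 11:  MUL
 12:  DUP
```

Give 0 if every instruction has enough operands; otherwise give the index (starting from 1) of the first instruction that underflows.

PUSH -3 : -3
STORE 2 : (empty)
PUSH 2  : 2
OVER  — needs 2 operands, stack has 1 → underflow

4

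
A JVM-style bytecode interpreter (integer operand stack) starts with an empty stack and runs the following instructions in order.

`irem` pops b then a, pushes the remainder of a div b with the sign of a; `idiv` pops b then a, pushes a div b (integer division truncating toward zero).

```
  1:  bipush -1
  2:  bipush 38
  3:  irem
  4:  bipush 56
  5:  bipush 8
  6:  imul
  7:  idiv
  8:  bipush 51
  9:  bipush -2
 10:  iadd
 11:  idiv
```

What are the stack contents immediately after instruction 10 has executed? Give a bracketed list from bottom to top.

bipush -1 -> [-1]
bipush 38 -> [-1, 38]
irem      -> [-1]
bipush 56 -> [-1, 56]
bipush 8  -> [-1, 56, 8]
imul      -> [-1, 448]
idiv      -> [0]
bipush 51 -> [0, 51]
bipush -2 -> [0, 51, -2]
iadd      -> [0, 49]

[0, 49]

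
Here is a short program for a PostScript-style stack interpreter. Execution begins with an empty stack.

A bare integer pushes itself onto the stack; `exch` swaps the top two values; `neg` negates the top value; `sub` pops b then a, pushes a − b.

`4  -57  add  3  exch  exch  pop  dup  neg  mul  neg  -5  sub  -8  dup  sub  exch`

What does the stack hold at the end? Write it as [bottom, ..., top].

4    : 4
-57  : 4 -57
add  : -53
3    : -53 3
exch : 3 -53
exch : -53 3
pop  : -53
dup  : -53 -53
neg  : -53 53
mul  : -2809
neg  : 2809
-5   : 2809 -5
sub  : 2814
-8   : 2814 -8
dup  : 2814 -8 -8
sub  : 2814 0
exch : 0 2814

[0, 2814]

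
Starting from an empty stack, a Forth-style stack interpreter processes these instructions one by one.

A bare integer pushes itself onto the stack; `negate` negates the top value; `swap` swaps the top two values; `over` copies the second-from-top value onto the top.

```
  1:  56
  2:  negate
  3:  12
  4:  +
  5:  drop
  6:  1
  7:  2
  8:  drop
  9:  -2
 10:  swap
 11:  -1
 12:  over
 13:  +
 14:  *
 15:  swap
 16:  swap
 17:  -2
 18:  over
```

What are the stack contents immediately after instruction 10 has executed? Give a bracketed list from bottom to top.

56      [56]
negate  [-56]
12      [-56, 12]
+       [-44]
drop    []
1       [1]
2       [1, 2]
drop    [1]
-2      [1, -2]
swap    [-2, 1]

[-2, 1]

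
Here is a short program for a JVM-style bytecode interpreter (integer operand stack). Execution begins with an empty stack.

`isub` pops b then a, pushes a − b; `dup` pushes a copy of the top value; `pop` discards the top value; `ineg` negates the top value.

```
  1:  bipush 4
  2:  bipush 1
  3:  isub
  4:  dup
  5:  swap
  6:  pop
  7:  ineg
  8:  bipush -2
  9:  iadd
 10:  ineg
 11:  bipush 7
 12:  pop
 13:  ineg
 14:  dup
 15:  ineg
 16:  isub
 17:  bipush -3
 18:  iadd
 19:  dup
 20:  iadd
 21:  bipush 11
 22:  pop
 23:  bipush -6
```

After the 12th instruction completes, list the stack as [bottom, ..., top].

bipush 4   4
bipush 1   4 1
isub       3
dup        3 3
swap       3 3
pop        3
ineg       -3
bipush -2  -3 -2
iadd       -5
ineg       5
bipush 7   5 7
pop        5

[5]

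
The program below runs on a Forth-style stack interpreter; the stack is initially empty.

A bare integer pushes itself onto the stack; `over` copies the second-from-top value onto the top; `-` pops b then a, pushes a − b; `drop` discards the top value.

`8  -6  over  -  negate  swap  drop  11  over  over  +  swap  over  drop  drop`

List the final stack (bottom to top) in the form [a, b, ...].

[14, 25]

8      -> 8
-6     -> 8 -6
over   -> 8 -6 8
-      -> 8 -14
negate -> 8 14
swap   -> 14 8
drop   -> 14
11     -> 14 11
over   -> 14 11 14
over   -> 14 11 14 11
+      -> 14 11 25
swap   -> 14 25 11
over   -> 14 25 11 25
drop   -> 14 25 11
drop   -> 14 25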